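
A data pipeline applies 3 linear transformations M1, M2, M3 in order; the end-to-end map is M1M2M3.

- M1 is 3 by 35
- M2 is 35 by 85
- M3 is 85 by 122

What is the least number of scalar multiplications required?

Order (M1(M2M3)): (M2M3): 35×85 by 85×122 → 35×122, cost 35·85·122 = 362950; (M1(M2M3)): 3×35 by 35×122 → 3×122, cost 3·35·122 = 12810; cumulative 375760. Total 375760.
Order ((M1M2)M3): (M1M2): 3×35 by 35×85 → 3×85, cost 3·35·85 = 8925; ((M1M2)M3): 3×85 by 85×122 → 3×122, cost 3·85·122 = 31110; cumulative 40035. Total 40035.
Minimum: 40035.

40035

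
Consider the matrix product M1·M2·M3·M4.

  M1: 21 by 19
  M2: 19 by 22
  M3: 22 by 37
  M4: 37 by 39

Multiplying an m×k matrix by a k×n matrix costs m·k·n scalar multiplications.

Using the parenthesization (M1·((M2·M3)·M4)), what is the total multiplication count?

(M2·M3): 19×22 by 22×37 → 19×37, cost 19·22·37 = 15466
((M2·M3)·M4): 19×37 by 37×39 → 19×39, cost 19·37·39 = 27417; cumulative 42883
(M1·((M2·M3)·M4)): 21×19 by 19×39 → 21×39, cost 21·19·39 = 15561; cumulative 58444
Total: 58444 scalar multiplications.

58444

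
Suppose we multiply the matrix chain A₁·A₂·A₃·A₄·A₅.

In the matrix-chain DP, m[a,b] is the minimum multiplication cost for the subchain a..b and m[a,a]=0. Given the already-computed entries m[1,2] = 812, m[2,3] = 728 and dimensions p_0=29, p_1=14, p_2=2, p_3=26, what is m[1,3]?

m[1,3] = min over k∈[1,2] of m[1,k]+m[k+1,3]+p_{0}·p_k·p_{3}.
k=1: 0 + 728 + 29·14·26 = 11284; k=2: 812 + 0 + 29·2·26 = 2320.
Minimum: 2320 at k=2.

2320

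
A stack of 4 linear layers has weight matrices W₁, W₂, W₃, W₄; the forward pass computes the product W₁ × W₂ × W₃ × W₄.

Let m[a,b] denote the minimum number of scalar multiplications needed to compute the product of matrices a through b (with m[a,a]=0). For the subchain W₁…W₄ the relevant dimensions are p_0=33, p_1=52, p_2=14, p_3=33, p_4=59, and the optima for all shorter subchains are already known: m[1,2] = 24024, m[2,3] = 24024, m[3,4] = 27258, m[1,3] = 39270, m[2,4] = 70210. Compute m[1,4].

m[1,4] = min over k∈[1,3] of m[1,k]+m[k+1,4]+p_{0}·p_k·p_{4}.
k=1: 0 + 70210 + 33·52·59 = 171454; k=2: 24024 + 27258 + 33·14·59 = 78540; k=3: 39270 + 0 + 33·33·59 = 103521.
Minimum: 78540 at k=2.

78540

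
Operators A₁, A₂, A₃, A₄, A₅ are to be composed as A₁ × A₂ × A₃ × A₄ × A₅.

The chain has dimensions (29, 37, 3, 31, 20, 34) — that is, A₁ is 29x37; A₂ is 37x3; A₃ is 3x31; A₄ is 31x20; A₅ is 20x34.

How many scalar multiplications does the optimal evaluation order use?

10077

Adjacent pairs: A₁A₂ = 29·37·3 = 3219; A₂A₃ = 37·3·31 = 3441; A₃A₄ = 3·31·20 = 1860; A₄A₅ = 31·20·34 = 21080.
Length 3: A₁..A₃: k=1: 0+3441+29·37·31=36704; k=2: 3219+0+29·3·31=5916 → min 5916 | A₂..A₄: k=2: 0+1860+37·3·20=4080; k=3: 3441+0+37·31·20=26381 → min 4080 | A₃..A₅: k=3: 0+21080+3·31·34=24242; k=4: 1860+0+3·20·34=3900 → min 3900.
Length 4: A₁..A₄: k=1: 0+4080+29·37·20=25540; k=2: 3219+1860+29·3·20=6819; k=3: 5916+0+29·31·20=23896 → min 6819 | A₂..A₅: k=2: 0+3900+37·3·34=7674; k=3: 3441+21080+37·31·34=63519; k=4: 4080+0+37·20·34=29240 → min 7674.
Length 5: A₁..A₅: k=1: 0+7674+29·37·34=44156; k=2: 3219+3900+29·3·34=10077; k=3: 5916+21080+29·31·34=57562; k=4: 6819+0+29·20·34=26539 → min 10077.
Optimal order: ((A₁ × A₂) × ((A₃ × A₄) × A₅)) with cost 10077.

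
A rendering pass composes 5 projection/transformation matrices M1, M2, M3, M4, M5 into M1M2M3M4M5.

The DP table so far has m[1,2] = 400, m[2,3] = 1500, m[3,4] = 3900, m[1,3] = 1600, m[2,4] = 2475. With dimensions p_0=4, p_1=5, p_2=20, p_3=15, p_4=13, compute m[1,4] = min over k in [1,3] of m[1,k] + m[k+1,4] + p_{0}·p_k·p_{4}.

m[1,4] = min over k∈[1,3] of m[1,k]+m[k+1,4]+p_{0}·p_k·p_{4}.
k=1: 0 + 2475 + 4·5·13 = 2735; k=2: 400 + 3900 + 4·20·13 = 5340; k=3: 1600 + 0 + 4·15·13 = 2380.
Minimum: 2380 at k=3.

2380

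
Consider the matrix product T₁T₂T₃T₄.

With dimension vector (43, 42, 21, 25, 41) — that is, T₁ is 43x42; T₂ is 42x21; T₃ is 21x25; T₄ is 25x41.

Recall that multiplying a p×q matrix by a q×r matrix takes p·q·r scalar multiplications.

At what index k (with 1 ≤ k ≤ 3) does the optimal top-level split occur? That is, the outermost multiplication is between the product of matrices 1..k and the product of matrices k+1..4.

Adjacent pairs: T₁T₂ = 43·42·21 = 37926; T₂T₃ = 42·21·25 = 22050; T₃T₄ = 21·25·41 = 21525.
Length 3: T₁..T₃: k=1: 0+22050+43·42·25=67200; k=2: 37926+0+43·21·25=60501 → min 60501 | T₂..T₄: k=2: 0+21525+42·21·41=57687; k=3: 22050+0+42·25·41=65100 → min 57687.
Top-level splits: k=1: (T₁..T₁)·(T₂..T₄) → 0+57687+43·42·41 = 131733; k=2: (T₁..T₂)·(T₃..T₄) → 37926+21525+43·21·41 = 96474; k=3: (T₁..T₃)·(T₄..T₄) → 60501+0+43·25·41 = 104576.
Best split is after T₂, i.e. k = 2.

2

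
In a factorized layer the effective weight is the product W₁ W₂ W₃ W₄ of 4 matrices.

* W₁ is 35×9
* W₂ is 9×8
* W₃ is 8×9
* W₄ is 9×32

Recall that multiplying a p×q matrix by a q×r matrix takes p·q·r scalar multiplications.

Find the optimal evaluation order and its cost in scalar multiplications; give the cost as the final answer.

13320

Adjacent pairs: W₁W₂ = 35·9·8 = 2520; W₂W₃ = 9·8·9 = 648; W₃W₄ = 8·9·32 = 2304.
Length 3: W₁..W₃: k=1: 0+648+35·9·9=3483; k=2: 2520+0+35·8·9=5040 → min 3483 | W₂..W₄: k=2: 0+2304+9·8·32=4608; k=3: 648+0+9·9·32=3240 → min 3240.
Length 4: W₁..W₄: k=1: 0+3240+35·9·32=13320; k=2: 2520+2304+35·8·32=13784; k=3: 3483+0+35·9·32=13563 → min 13320.
Optimal parenthesization: (W₁ ((W₂ W₃) W₄)) with cost 13320.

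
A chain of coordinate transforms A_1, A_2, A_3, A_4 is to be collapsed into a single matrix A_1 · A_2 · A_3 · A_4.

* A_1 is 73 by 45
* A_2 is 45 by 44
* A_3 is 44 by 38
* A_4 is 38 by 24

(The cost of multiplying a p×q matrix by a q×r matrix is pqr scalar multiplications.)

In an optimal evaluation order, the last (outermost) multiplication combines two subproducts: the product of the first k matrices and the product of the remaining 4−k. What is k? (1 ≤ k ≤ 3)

Adjacent pairs: A_1A_2 = 73·45·44 = 144540; A_2A_3 = 45·44·38 = 75240; A_3A_4 = 44·38·24 = 40128.
Length 3: A_1..A_3: k=1: 0+75240+73·45·38=200070; k=2: 144540+0+73·44·38=266596 → min 200070 | A_2..A_4: k=2: 0+40128+45·44·24=87648; k=3: 75240+0+45·38·24=116280 → min 87648.
Top-level splits: k=1: (A_1..A_1)·(A_2..A_4) → 0+87648+73·45·24 = 166488; k=2: (A_1..A_2)·(A_3..A_4) → 144540+40128+73·44·24 = 261756; k=3: (A_1..A_3)·(A_4..A_4) → 200070+0+73·38·24 = 266646.
Best split is after A_1, i.e. k = 1.

1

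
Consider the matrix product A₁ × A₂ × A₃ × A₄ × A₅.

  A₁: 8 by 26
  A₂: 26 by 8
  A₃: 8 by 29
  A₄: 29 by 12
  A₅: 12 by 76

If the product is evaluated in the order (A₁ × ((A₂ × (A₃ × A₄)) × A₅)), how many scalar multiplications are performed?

44800

(A₃ × A₄): 8×29 by 29×12 → 8×12, cost 8·29·12 = 2784
(A₂ × (A₃ × A₄)): 26×8 by 8×12 → 26×12, cost 26·8·12 = 2496; cumulative 5280
((A₂ × (A₃ × A₄)) × A₅): 26×12 by 12×76 → 26×76, cost 26·12·76 = 23712; cumulative 28992
(A₁ × ((A₂ × (A₃ × A₄)) × A₅)): 8×26 by 26×76 → 8×76, cost 8·26·76 = 15808; cumulative 44800
Total: 44800 scalar multiplications.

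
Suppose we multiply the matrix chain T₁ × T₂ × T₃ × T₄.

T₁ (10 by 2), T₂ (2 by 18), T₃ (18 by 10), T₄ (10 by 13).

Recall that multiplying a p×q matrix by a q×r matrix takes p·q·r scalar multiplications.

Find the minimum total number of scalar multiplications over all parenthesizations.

Adjacent pairs: T₁T₂ = 10·2·18 = 360; T₂T₃ = 2·18·10 = 360; T₃T₄ = 18·10·13 = 2340.
Length 3: T₁..T₃: k=1: 0+360+10·2·10=560; k=2: 360+0+10·18·10=2160 → min 560 | T₂..T₄: k=2: 0+2340+2·18·13=2808; k=3: 360+0+2·10·13=620 → min 620.
Length 4: T₁..T₄: k=1: 0+620+10·2·13=880; k=2: 360+2340+10·18·13=5040; k=3: 560+0+10·10·13=1860 → min 880.
Optimal order: (T₁ × ((T₂ × T₃) × T₄)) with cost 880.

880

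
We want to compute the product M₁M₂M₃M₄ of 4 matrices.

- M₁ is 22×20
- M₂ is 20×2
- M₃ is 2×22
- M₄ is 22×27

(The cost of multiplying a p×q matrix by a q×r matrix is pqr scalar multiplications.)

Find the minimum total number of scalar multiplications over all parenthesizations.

3256

Adjacent pairs: M₁M₂ = 22·20·2 = 880; M₂M₃ = 20·2·22 = 880; M₃M₄ = 2·22·27 = 1188.
Length 3: M₁..M₃: k=1: 0+880+22·20·22=10560; k=2: 880+0+22·2·22=1848 → min 1848 | M₂..M₄: k=2: 0+1188+20·2·27=2268; k=3: 880+0+20·22·27=12760 → min 2268.
Length 4: M₁..M₄: k=1: 0+2268+22·20·27=14148; k=2: 880+1188+22·2·27=3256; k=3: 1848+0+22·22·27=14916 → min 3256.
Optimal order: ((M₁M₂)(M₃M₄)) with cost 3256.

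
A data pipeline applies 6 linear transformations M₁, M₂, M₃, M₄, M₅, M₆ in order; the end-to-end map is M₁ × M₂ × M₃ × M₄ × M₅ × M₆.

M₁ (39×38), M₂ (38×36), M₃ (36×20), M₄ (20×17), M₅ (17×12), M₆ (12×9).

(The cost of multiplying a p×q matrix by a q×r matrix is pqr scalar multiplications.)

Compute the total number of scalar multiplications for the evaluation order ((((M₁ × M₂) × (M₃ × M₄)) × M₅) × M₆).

(M₁ × M₂): 39×38 by 38×36 → 39×36, cost 39·38·36 = 53352
(M₃ × M₄): 36×20 by 20×17 → 36×17, cost 36·20·17 = 12240
((M₁ × M₂) × (M₃ × M₄)): 39×36 by 36×17 → 39×17, cost 39·36·17 = 23868; cumulative 89460
(((M₁ × M₂) × (M₃ × M₄)) × M₅): 39×17 by 17×12 → 39×12, cost 39·17·12 = 7956; cumulative 97416
((((M₁ × M₂) × (M₃ × M₄)) × M₅) × M₆): 39×12 by 12×9 → 39×9, cost 39·12·9 = 4212; cumulative 101628
Total: 101628 scalar multiplications.

101628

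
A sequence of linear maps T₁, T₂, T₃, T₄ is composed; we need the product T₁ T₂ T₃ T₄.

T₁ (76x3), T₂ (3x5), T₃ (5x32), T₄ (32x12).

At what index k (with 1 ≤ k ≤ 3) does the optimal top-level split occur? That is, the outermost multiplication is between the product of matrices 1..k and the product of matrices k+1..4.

Adjacent pairs: T₁T₂ = 76·3·5 = 1140; T₂T₃ = 3·5·32 = 480; T₃T₄ = 5·32·12 = 1920.
Length 3: T₁..T₃: k=1: 0+480+76·3·32=7776; k=2: 1140+0+76·5·32=13300 → min 7776 | T₂..T₄: k=2: 0+1920+3·5·12=2100; k=3: 480+0+3·32·12=1632 → min 1632.
Top-level splits: k=1: (T₁..T₁)·(T₂..T₄) → 0+1632+76·3·12 = 4368; k=2: (T₁..T₂)·(T₃..T₄) → 1140+1920+76·5·12 = 7620; k=3: (T₁..T₃)·(T₄..T₄) → 7776+0+76·32·12 = 36960.
Best split is after T₁, i.e. k = 1.

1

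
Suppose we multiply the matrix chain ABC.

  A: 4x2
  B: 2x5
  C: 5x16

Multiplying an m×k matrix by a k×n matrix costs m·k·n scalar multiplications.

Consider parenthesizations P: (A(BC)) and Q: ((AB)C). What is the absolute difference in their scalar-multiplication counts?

Order P = (A(BC)): (BC): 2×5 by 5×16 → 2×16, cost 2·5·16 = 160; (A(BC)): 4×2 by 2×16 → 4×16, cost 4·2·16 = 128; cumulative 288. Total 288.
Order Q = ((AB)C): (AB): 4×2 by 2×5 → 4×5, cost 4·2·5 = 40; ((AB)C): 4×5 by 5×16 → 4×16, cost 4·5·16 = 320; cumulative 360. Total 360.
Difference: |288 − 360| = 72.

72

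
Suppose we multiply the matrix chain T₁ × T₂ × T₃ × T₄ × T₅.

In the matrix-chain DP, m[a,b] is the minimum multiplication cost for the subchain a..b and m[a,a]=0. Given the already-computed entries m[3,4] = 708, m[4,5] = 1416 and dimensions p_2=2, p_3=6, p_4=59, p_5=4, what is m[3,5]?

1180

m[3,5] = min over k∈[3,4] of m[3,k]+m[k+1,5]+p_{2}·p_k·p_{5}.
k=3: 0 + 1416 + 2·6·4 = 1464; k=4: 708 + 0 + 2·59·4 = 1180.
Minimum: 1180 at k=4.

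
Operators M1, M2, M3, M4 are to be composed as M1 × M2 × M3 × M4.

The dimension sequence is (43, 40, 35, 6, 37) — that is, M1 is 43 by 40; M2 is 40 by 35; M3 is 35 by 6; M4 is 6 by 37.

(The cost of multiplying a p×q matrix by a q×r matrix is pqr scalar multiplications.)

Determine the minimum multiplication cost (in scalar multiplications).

28266

Adjacent pairs: M1M2 = 43·40·35 = 60200; M2M3 = 40·35·6 = 8400; M3M4 = 35·6·37 = 7770.
Length 3: M1..M3: k=1: 0+8400+43·40·6=18720; k=2: 60200+0+43·35·6=69230 → min 18720 | M2..M4: k=2: 0+7770+40·35·37=59570; k=3: 8400+0+40·6·37=17280 → min 17280.
Length 4: M1..M4: k=1: 0+17280+43·40·37=80920; k=2: 60200+7770+43·35·37=123655; k=3: 18720+0+43·6·37=28266 → min 28266.
Optimal order: ((M1 × (M2 × M3)) × M4) with cost 28266.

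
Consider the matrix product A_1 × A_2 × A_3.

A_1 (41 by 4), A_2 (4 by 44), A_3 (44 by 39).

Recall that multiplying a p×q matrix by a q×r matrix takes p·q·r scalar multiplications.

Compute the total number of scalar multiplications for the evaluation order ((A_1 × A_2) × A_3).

(A_1 × A_2): 41×4 by 4×44 → 41×44, cost 41·4·44 = 7216
((A_1 × A_2) × A_3): 41×44 by 44×39 → 41×39, cost 41·44·39 = 70356; cumulative 77572
Total: 77572 scalar multiplications.

77572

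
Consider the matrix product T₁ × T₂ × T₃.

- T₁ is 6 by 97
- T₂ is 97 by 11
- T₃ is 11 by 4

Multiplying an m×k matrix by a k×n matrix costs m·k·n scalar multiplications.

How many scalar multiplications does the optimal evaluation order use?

6596

Order (T₁ × (T₂ × T₃)): (T₂ × T₃): 97×11 by 11×4 → 97×4, cost 97·11·4 = 4268; (T₁ × (T₂ × T₃)): 6×97 by 97×4 → 6×4, cost 6·97·4 = 2328; cumulative 6596. Total 6596.
Order ((T₁ × T₂) × T₃): (T₁ × T₂): 6×97 by 97×11 → 6×11, cost 6·97·11 = 6402; ((T₁ × T₂) × T₃): 6×11 by 11×4 → 6×4, cost 6·11·4 = 264; cumulative 6666. Total 6666.
Minimum: 6596.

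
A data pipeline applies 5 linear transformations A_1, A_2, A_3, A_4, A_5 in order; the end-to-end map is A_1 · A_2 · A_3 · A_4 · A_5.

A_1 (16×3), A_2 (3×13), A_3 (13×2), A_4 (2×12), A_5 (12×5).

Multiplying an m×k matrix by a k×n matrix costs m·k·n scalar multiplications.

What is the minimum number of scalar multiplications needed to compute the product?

454

Adjacent pairs: A_1A_2 = 16·3·13 = 624; A_2A_3 = 3·13·2 = 78; A_3A_4 = 13·2·12 = 312; A_4A_5 = 2·12·5 = 120.
Length 3: A_1..A_3: k=1: 0+78+16·3·2=174; k=2: 624+0+16·13·2=1040 → min 174 | A_2..A_4: k=2: 0+312+3·13·12=780; k=3: 78+0+3·2·12=150 → min 150 | A_3..A_5: k=3: 0+120+13·2·5=250; k=4: 312+0+13·12·5=1092 → min 250.
Length 4: A_1..A_4: k=1: 0+150+16·3·12=726; k=2: 624+312+16·13·12=3432; k=3: 174+0+16·2·12=558 → min 558 | A_2..A_5: k=2: 0+250+3·13·5=445; k=3: 78+120+3·2·5=228; k=4: 150+0+3·12·5=330 → min 228.
Length 5: A_1..A_5: k=1: 0+228+16·3·5=468; k=2: 624+250+16·13·5=1914; k=3: 174+120+16·2·5=454; k=4: 558+0+16·12·5=1518 → min 454.
Optimal order: ((A_1 · (A_2 · A_3)) · (A_4 · A_5)) with cost 454.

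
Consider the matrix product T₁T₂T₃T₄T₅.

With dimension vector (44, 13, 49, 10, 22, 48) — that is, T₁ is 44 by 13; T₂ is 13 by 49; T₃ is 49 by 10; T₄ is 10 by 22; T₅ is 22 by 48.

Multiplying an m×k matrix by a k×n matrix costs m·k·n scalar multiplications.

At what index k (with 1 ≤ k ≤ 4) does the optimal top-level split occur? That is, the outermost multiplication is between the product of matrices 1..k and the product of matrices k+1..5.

3

Adjacent pairs: T₁T₂ = 44·13·49 = 28028; T₂T₃ = 13·49·10 = 6370; T₃T₄ = 49·10·22 = 10780; T₄T₅ = 10·22·48 = 10560.
Length 3: T₁..T₃: k=1: 0+6370+44·13·10=12090; k=2: 28028+0+44·49·10=49588 → min 12090 | T₂..T₄: k=2: 0+10780+13·49·22=24794; k=3: 6370+0+13·10·22=9230 → min 9230 | T₃..T₅: k=3: 0+10560+49·10·48=34080; k=4: 10780+0+49·22·48=62524 → min 34080.
Length 4: T₁..T₄: k=1: 0+9230+44·13·22=21814; k=2: 28028+10780+44·49·22=86240; k=3: 12090+0+44·10·22=21770 → min 21770 | T₂..T₅: k=2: 0+34080+13·49·48=64656; k=3: 6370+10560+13·10·48=23170; k=4: 9230+0+13·22·48=22958 → min 22958.
Top-level splits: k=1: (T₁..T₁)·(T₂..T₅) → 0+22958+44·13·48 = 50414; k=2: (T₁..T₂)·(T₃..T₅) → 28028+34080+44·49·48 = 165596; k=3: (T₁..T₃)·(T₄..T₅) → 12090+10560+44·10·48 = 43770; k=4: (T₁..T₄)·(T₅..T₅) → 21770+0+44·22·48 = 68234.
Best split is after T₃, i.e. k = 3.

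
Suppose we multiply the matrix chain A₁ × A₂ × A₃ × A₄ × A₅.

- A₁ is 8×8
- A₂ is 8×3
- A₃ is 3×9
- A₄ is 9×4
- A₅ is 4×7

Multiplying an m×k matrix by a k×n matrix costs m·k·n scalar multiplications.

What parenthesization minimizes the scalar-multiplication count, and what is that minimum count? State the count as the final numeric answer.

Adjacent pairs: A₁A₂ = 8·8·3 = 192; A₂A₃ = 8·3·9 = 216; A₃A₄ = 3·9·4 = 108; A₄A₅ = 9·4·7 = 252.
Length 3: A₁..A₃: k=1: 0+216+8·8·9=792; k=2: 192+0+8·3·9=408 → min 408 | A₂..A₄: k=2: 0+108+8·3·4=204; k=3: 216+0+8·9·4=504 → min 204 | A₃..A₅: k=3: 0+252+3·9·7=441; k=4: 108+0+3·4·7=192 → min 192.
Length 4: A₁..A₄: k=1: 0+204+8·8·4=460; k=2: 192+108+8·3·4=396; k=3: 408+0+8·9·4=696 → min 396 | A₂..A₅: k=2: 0+192+8·3·7=360; k=3: 216+252+8·9·7=972; k=4: 204+0+8·4·7=428 → min 360.
Length 5: A₁..A₅: k=1: 0+360+8·8·7=808; k=2: 192+192+8·3·7=552; k=3: 408+252+8·9·7=1164; k=4: 396+0+8·4·7=620 → min 552.
Optimal parenthesization: ((A₁ × A₂) × ((A₃ × A₄) × A₅)) with cost 552.

552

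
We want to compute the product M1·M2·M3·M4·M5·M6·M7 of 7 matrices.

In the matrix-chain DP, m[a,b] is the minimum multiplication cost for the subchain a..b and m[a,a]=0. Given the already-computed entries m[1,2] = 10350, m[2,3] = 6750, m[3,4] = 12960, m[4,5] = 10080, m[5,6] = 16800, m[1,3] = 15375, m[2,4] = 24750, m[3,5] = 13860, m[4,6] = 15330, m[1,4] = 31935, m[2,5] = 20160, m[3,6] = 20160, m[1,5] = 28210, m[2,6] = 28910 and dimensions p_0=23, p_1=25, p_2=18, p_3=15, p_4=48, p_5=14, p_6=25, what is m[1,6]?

36260

m[1,6] = min over k∈[1,5] of m[1,k]+m[k+1,6]+p_{0}·p_k·p_{6}.
k=1: 0 + 28910 + 23·25·25 = 43285; k=2: 10350 + 20160 + 23·18·25 = 40860; k=3: 15375 + 15330 + 23·15·25 = 39330; k=4: 31935 + 16800 + 23·48·25 = 76335; k=5: 28210 + 0 + 23·14·25 = 36260.
Minimum: 36260 at k=5.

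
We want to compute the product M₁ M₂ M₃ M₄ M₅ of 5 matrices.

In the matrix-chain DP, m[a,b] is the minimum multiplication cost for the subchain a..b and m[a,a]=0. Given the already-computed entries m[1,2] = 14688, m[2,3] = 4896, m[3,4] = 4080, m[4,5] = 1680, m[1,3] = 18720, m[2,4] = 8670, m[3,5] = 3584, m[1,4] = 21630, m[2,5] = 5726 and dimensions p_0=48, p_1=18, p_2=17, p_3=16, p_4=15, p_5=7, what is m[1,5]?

11774

m[1,5] = min over k∈[1,4] of m[1,k]+m[k+1,5]+p_{0}·p_k·p_{5}.
k=1: 0 + 5726 + 48·18·7 = 11774; k=2: 14688 + 3584 + 48·17·7 = 23984; k=3: 18720 + 1680 + 48·16·7 = 25776; k=4: 21630 + 0 + 48·15·7 = 26670.
Minimum: 11774 at k=1.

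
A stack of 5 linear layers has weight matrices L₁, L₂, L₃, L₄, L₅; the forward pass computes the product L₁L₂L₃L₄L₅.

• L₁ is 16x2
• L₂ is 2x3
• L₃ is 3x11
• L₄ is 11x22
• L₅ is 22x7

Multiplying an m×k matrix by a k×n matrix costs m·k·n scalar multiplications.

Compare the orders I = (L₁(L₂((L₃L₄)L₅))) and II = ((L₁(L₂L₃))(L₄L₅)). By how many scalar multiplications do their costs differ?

1890

Order I = (L₁(L₂((L₃L₄)L₅))): (L₃L₄): 3×11 by 11×22 → 3×22, cost 3·11·22 = 726; ((L₃L₄)L₅): 3×22 by 22×7 → 3×7, cost 3·22·7 = 462; cumulative 1188; (L₂((L₃L₄)L₅)): 2×3 by 3×7 → 2×7, cost 2·3·7 = 42; cumulative 1230; (L₁(L₂((L₃L₄)L₅))): 16×2 by 2×7 → 16×7, cost 16·2·7 = 224; cumulative 1454. Total 1454.
Order II = ((L₁(L₂L₃))(L₄L₅)): (L₂L₃): 2×3 by 3×11 → 2×11, cost 2·3·11 = 66; (L₁(L₂L₃)): 16×2 by 2×11 → 16×11, cost 16·2·11 = 352; cumulative 418; (L₄L₅): 11×22 by 22×7 → 11×7, cost 11·22·7 = 1694; ((L₁(L₂L₃))(L₄L₅)): 16×11 by 11×7 → 16×7, cost 16·11·7 = 1232; cumulative 3344. Total 3344.
Difference: |1454 − 3344| = 1890.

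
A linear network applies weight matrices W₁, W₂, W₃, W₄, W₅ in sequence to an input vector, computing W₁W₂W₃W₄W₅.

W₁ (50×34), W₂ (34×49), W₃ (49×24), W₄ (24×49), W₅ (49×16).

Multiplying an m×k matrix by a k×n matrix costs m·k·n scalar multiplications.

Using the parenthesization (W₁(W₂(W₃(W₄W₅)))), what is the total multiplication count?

91488

(W₄W₅): 24×49 by 49×16 → 24×16, cost 24·49·16 = 18816
(W₃(W₄W₅)): 49×24 by 24×16 → 49×16, cost 49·24·16 = 18816; cumulative 37632
(W₂(W₃(W₄W₅))): 34×49 by 49×16 → 34×16, cost 34·49·16 = 26656; cumulative 64288
(W₁(W₂(W₃(W₄W₅)))): 50×34 by 34×16 → 50×16, cost 50·34·16 = 27200; cumulative 91488
Total: 91488 scalar multiplications.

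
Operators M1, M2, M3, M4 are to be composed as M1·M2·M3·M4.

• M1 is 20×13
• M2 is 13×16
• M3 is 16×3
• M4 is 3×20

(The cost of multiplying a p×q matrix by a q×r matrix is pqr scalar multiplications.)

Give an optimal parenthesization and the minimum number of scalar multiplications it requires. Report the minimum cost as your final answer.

2604

Adjacent pairs: M1M2 = 20·13·16 = 4160; M2M3 = 13·16·3 = 624; M3M4 = 16·3·20 = 960.
Length 3: M1..M3: k=1: 0+624+20·13·3=1404; k=2: 4160+0+20·16·3=5120 → min 1404 | M2..M4: k=2: 0+960+13·16·20=5120; k=3: 624+0+13·3·20=1404 → min 1404.
Length 4: M1..M4: k=1: 0+1404+20·13·20=6604; k=2: 4160+960+20·16·20=11520; k=3: 1404+0+20·3·20=2604 → min 2604.
Optimal parenthesization: ((M1·(M2·M3))·M4) with cost 2604.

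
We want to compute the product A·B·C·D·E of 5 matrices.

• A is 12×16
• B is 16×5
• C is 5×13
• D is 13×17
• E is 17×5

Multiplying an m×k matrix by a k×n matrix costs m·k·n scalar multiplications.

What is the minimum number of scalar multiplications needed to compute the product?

2690

Adjacent pairs: AB = 12·16·5 = 960; BC = 16·5·13 = 1040; CD = 5·13·17 = 1105; DE = 13·17·5 = 1105.
Length 3: A..C: k=1: 0+1040+12·16·13=3536; k=2: 960+0+12·5·13=1740 → min 1740 | B..D: k=2: 0+1105+16·5·17=2465; k=3: 1040+0+16·13·17=4576 → min 2465 | C..E: k=3: 0+1105+5·13·5=1430; k=4: 1105+0+5·17·5=1530 → min 1430.
Length 4: A..D: k=1: 0+2465+12·16·17=5729; k=2: 960+1105+12·5·17=3085; k=3: 1740+0+12·13·17=4392 → min 3085 | B..E: k=2: 0+1430+16·5·5=1830; k=3: 1040+1105+16·13·5=3185; k=4: 2465+0+16·17·5=3825 → min 1830.
Length 5: A..E: k=1: 0+1830+12·16·5=2790; k=2: 960+1430+12·5·5=2690; k=3: 1740+1105+12·13·5=3625; k=4: 3085+0+12·17·5=4105 → min 2690.
Optimal order: ((A·B)·(C·(D·E))) with cost 2690.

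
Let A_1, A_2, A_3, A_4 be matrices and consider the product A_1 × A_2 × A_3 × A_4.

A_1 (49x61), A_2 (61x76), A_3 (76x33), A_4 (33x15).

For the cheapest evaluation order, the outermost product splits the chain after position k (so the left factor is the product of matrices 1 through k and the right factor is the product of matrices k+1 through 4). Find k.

Adjacent pairs: A_1A_2 = 49·61·76 = 227164; A_2A_3 = 61·76·33 = 152988; A_3A_4 = 76·33·15 = 37620.
Length 3: A_1..A_3: k=1: 0+152988+49·61·33=251625; k=2: 227164+0+49·76·33=350056 → min 251625 | A_2..A_4: k=2: 0+37620+61·76·15=107160; k=3: 152988+0+61·33·15=183183 → min 107160.
Top-level splits: k=1: (A_1..A_1)·(A_2..A_4) → 0+107160+49·61·15 = 151995; k=2: (A_1..A_2)·(A_3..A_4) → 227164+37620+49·76·15 = 320644; k=3: (A_1..A_3)·(A_4..A_4) → 251625+0+49·33·15 = 275880.
Best split is after A_1, i.e. k = 1.

1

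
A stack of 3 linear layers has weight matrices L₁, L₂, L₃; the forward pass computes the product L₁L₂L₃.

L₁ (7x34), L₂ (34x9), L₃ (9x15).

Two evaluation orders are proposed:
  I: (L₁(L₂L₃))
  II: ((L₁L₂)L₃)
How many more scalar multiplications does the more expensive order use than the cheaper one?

Order I = (L₁(L₂L₃)): (L₂L₃): 34×9 by 9×15 → 34×15, cost 34·9·15 = 4590; (L₁(L₂L₃)): 7×34 by 34×15 → 7×15, cost 7·34·15 = 3570; cumulative 8160. Total 8160.
Order II = ((L₁L₂)L₃): (L₁L₂): 7×34 by 34×9 → 7×9, cost 7·34·9 = 2142; ((L₁L₂)L₃): 7×9 by 9×15 → 7×15, cost 7·9·15 = 945; cumulative 3087. Total 3087.
Difference: |8160 − 3087| = 5073.

5073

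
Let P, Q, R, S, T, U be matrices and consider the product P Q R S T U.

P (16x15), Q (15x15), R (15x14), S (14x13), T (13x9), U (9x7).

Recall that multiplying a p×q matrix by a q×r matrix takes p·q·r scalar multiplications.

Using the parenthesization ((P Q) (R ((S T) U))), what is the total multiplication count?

(P Q): 16×15 by 15×15 → 16×15, cost 16·15·15 = 3600
(S T): 14×13 by 13×9 → 14×9, cost 14·13·9 = 1638
((S T) U): 14×9 by 9×7 → 14×7, cost 14·9·7 = 882; cumulative 2520
(R ((S T) U)): 15×14 by 14×7 → 15×7, cost 15·14·7 = 1470; cumulative 3990
((P Q) (R ((S T) U))): 16×15 by 15×7 → 16×7, cost 16·15·7 = 1680; cumulative 9270
Total: 9270 scalar multiplications.

9270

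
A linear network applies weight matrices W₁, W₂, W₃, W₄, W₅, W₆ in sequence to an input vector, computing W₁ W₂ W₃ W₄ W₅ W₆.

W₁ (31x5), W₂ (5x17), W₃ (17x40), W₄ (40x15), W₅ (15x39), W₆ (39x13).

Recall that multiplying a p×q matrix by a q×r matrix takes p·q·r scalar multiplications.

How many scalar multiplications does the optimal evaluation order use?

Adjacent pairs: W₁W₂ = 31·5·17 = 2635; W₂W₃ = 5·17·40 = 3400; W₃W₄ = 17·40·15 = 10200; W₄W₅ = 40·15·39 = 23400; W₅W₆ = 15·39·13 = 7605.
Length 3: W₁..W₃: k=1: 0+3400+31·5·40=9600; k=2: 2635+0+31·17·40=23715 → min 9600 | W₂..W₄: k=2: 0+10200+5·17·15=11475; k=3: 3400+0+5·40·15=6400 → min 6400 | W₃..W₅: k=3: 0+23400+17·40·39=49920; k=4: 10200+0+17·15·39=20145 → min 20145 | W₄..W₆: k=4: 0+7605+40·15·13=15405; k=5: 23400+0+40·39·13=43680 → min 15405.
Length 4: W₁..W₄: k=1: 0+6400+31·5·15=8725; k=2: 2635+10200+31·17·15=20740; k=3: 9600+0+31·40·15=28200 → min 8725 | W₂..W₅: k=2: 0+20145+5·17·39=23460; k=3: 3400+23400+5·40·39=34600; k=4: 6400+0+5·15·39=9325 → min 9325 | W₃..W₆: k=3: 0+15405+17·40·13=24245; k=4: 10200+7605+17·15·13=21120; k=5: 20145+0+17·39·13=28764 → min 21120.
Length 5: W₁..W₅: k=1: 0+9325+31·5·39=15370; k=2: 2635+20145+31·17·39=43333; k=3: 9600+23400+31·40·39=81360; k=4: 8725+0+31·15·39=26860 → min 15370 | W₂..W₆: k=2: 0+21120+5·17·13=22225; k=3: 3400+15405+5·40·13=21405; k=4: 6400+7605+5·15·13=14980; k=5: 9325+0+5·39·13=11860 → min 11860.
Length 6: W₁..W₆: k=1: 0+11860+31·5·13=13875; k=2: 2635+21120+31·17·13=30606; k=3: 9600+15405+31·40·13=41125; k=4: 8725+7605+31·15·13=22375; k=5: 15370+0+31·39·13=31087 → min 13875.
Optimal order: (W₁ ((((W₂ W₃) W₄) W₅) W₆)) with cost 13875.

13875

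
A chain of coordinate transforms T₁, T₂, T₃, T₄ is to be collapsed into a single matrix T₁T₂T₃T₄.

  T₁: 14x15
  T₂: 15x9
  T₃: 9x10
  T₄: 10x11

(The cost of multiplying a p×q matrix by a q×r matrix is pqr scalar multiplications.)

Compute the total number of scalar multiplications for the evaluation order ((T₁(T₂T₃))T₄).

(T₂T₃): 15×9 by 9×10 → 15×10, cost 15·9·10 = 1350
(T₁(T₂T₃)): 14×15 by 15×10 → 14×10, cost 14·15·10 = 2100; cumulative 3450
((T₁(T₂T₃))T₄): 14×10 by 10×11 → 14×11, cost 14·10·11 = 1540; cumulative 4990
Total: 4990 scalar multiplications.

4990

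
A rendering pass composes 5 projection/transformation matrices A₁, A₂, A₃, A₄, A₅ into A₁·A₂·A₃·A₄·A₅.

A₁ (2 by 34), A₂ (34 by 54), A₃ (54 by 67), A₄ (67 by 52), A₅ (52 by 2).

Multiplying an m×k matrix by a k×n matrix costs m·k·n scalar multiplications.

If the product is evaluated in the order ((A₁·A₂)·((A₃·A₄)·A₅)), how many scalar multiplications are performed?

197640

(A₁·A₂): 2×34 by 34×54 → 2×54, cost 2·34·54 = 3672
(A₃·A₄): 54×67 by 67×52 → 54×52, cost 54·67·52 = 188136
((A₃·A₄)·A₅): 54×52 by 52×2 → 54×2, cost 54·52·2 = 5616; cumulative 193752
((A₁·A₂)·((A₃·A₄)·A₅)): 2×54 by 54×2 → 2×2, cost 2·54·2 = 216; cumulative 197640
Total: 197640 scalar multiplications.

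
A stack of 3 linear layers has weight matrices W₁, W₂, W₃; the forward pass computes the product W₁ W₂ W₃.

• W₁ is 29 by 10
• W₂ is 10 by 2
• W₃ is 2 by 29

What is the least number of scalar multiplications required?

2262

Order (W₁ (W₂ W₃)): (W₂ W₃): 10×2 by 2×29 → 10×29, cost 10·2·29 = 580; (W₁ (W₂ W₃)): 29×10 by 10×29 → 29×29, cost 29·10·29 = 8410; cumulative 8990. Total 8990.
Order ((W₁ W₂) W₃): (W₁ W₂): 29×10 by 10×2 → 29×2, cost 29·10·2 = 580; ((W₁ W₂) W₃): 29×2 by 2×29 → 29×29, cost 29·2·29 = 1682; cumulative 2262. Total 2262.
Minimum: 2262.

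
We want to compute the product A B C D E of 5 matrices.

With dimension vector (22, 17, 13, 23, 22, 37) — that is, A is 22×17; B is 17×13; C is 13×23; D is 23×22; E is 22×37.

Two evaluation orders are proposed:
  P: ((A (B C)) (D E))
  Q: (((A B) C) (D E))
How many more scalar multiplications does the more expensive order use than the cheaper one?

2245

Order P = ((A (B C)) (D E)): (B C): 17×13 by 13×23 → 17×23, cost 17·13·23 = 5083; (A (B C)): 22×17 by 17×23 → 22×23, cost 22·17·23 = 8602; cumulative 13685; (D E): 23×22 by 22×37 → 23×37, cost 23·22·37 = 18722; ((A (B C)) (D E)): 22×23 by 23×37 → 22×37, cost 22·23·37 = 18722; cumulative 51129. Total 51129.
Order Q = (((A B) C) (D E)): (A B): 22×17 by 17×13 → 22×13, cost 22·17·13 = 4862; ((A B) C): 22×13 by 13×23 → 22×23, cost 22·13·23 = 6578; cumulative 11440; (D E): 23×22 by 22×37 → 23×37, cost 23·22·37 = 18722; (((A B) C) (D E)): 22×23 by 23×37 → 22×37, cost 22·23·37 = 18722; cumulative 48884. Total 48884.
Difference: |51129 − 48884| = 2245.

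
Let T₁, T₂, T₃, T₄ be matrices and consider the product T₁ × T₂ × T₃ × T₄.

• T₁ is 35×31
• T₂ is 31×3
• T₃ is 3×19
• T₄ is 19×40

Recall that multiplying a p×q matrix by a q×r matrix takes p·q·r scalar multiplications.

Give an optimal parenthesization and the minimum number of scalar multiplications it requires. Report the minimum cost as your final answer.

9735

Adjacent pairs: T₁T₂ = 35·31·3 = 3255; T₂T₃ = 31·3·19 = 1767; T₃T₄ = 3·19·40 = 2280.
Length 3: T₁..T₃: k=1: 0+1767+35·31·19=22382; k=2: 3255+0+35·3·19=5250 → min 5250 | T₂..T₄: k=2: 0+2280+31·3·40=6000; k=3: 1767+0+31·19·40=25327 → min 6000.
Length 4: T₁..T₄: k=1: 0+6000+35·31·40=49400; k=2: 3255+2280+35·3·40=9735; k=3: 5250+0+35·19·40=31850 → min 9735.
Optimal parenthesization: ((T₁ × T₂) × (T₃ × T₄)) with cost 9735.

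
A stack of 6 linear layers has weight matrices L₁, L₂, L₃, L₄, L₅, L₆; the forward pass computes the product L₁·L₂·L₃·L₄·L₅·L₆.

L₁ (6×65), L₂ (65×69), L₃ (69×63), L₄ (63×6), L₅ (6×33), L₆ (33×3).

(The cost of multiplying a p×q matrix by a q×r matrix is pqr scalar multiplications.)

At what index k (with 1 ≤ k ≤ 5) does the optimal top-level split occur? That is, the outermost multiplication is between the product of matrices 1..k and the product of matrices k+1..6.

Adjacent pairs: L₁L₂ = 6·65·69 = 26910; L₂L₃ = 65·69·63 = 282555; L₃L₄ = 69·63·6 = 26082; L₄L₅ = 63·6·33 = 12474; L₅L₆ = 6·33·3 = 594.
Length 3: L₁..L₃: k=1: 0+282555+6·65·63=307125; k=2: 26910+0+6·69·63=52992 → min 52992 | L₂..L₄: k=2: 0+26082+65·69·6=52992; k=3: 282555+0+65·63·6=307125 → min 52992 | L₃..L₅: k=3: 0+12474+69·63·33=155925; k=4: 26082+0+69·6·33=39744 → min 39744 | L₄..L₆: k=4: 0+594+63·6·3=1728; k=5: 12474+0+63·33·3=18711 → min 1728.
Length 4: L₁..L₄: k=1: 0+52992+6·65·6=55332; k=2: 26910+26082+6·69·6=55476; k=3: 52992+0+6·63·6=55260 → min 55260 | L₂..L₅: k=2: 0+39744+65·69·33=187749; k=3: 282555+12474+65·63·33=430164; k=4: 52992+0+65·6·33=65862 → min 65862 | L₃..L₆: k=3: 0+1728+69·63·3=14769; k=4: 26082+594+69·6·3=27918; k=5: 39744+0+69·33·3=46575 → min 14769.
Length 5: L₁..L₅: k=1: 0+65862+6·65·33=78732; k=2: 26910+39744+6·69·33=80316; k=3: 52992+12474+6·63·33=77940; k=4: 55260+0+6·6·33=56448 → min 56448 | L₂..L₆: k=2: 0+14769+65·69·3=28224; k=3: 282555+1728+65·63·3=296568; k=4: 52992+594+65·6·3=54756; k=5: 65862+0+65·33·3=72297 → min 28224.
Top-level splits: k=1: (L₁..L₁)·(L₂..L₆) → 0+28224+6·65·3 = 29394; k=2: (L₁..L₂)·(L₃..L₆) → 26910+14769+6·69·3 = 42921; k=3: (L₁..L₃)·(L₄..L₆) → 52992+1728+6·63·3 = 55854; k=4: (L₁..L₄)·(L₅..L₆) → 55260+594+6·6·3 = 55962; k=5: (L₁..L₅)·(L₆..L₆) → 56448+0+6·33·3 = 57042.
Best split is after L₁, i.e. k = 1.

1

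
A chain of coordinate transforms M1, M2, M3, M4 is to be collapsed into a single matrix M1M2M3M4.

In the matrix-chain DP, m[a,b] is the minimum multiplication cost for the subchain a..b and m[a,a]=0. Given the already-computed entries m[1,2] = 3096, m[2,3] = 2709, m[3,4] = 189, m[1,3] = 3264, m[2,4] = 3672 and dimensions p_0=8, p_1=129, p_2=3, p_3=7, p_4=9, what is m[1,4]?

3501

m[1,4] = min over k∈[1,3] of m[1,k]+m[k+1,4]+p_{0}·p_k·p_{4}.
k=1: 0 + 3672 + 8·129·9 = 12960; k=2: 3096 + 189 + 8·3·9 = 3501; k=3: 3264 + 0 + 8·7·9 = 3768.
Minimum: 3501 at k=2.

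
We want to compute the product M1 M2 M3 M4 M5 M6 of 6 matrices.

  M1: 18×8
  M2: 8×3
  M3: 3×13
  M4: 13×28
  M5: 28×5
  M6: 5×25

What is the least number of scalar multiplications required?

3669

Adjacent pairs: M1M2 = 18·8·3 = 432; M2M3 = 8·3·13 = 312; M3M4 = 3·13·28 = 1092; M4M5 = 13·28·5 = 1820; M5M6 = 28·5·25 = 3500.
Length 3: M1..M3: k=1: 0+312+18·8·13=2184; k=2: 432+0+18·3·13=1134 → min 1134 | M2..M4: k=2: 0+1092+8·3·28=1764; k=3: 312+0+8·13·28=3224 → min 1764 | M3..M5: k=3: 0+1820+3·13·5=2015; k=4: 1092+0+3·28·5=1512 → min 1512 | M4..M6: k=4: 0+3500+13·28·25=12600; k=5: 1820+0+13·5·25=3445 → min 3445.
Length 4: M1..M4: k=1: 0+1764+18·8·28=5796; k=2: 432+1092+18·3·28=3036; k=3: 1134+0+18·13·28=7686 → min 3036 | M2..M5: k=2: 0+1512+8·3·5=1632; k=3: 312+1820+8·13·5=2652; k=4: 1764+0+8·28·5=2884 → min 1632 | M3..M6: k=3: 0+3445+3·13·25=4420; k=4: 1092+3500+3·28·25=6692; k=5: 1512+0+3·5·25=1887 → min 1887.
Length 5: M1..M5: k=1: 0+1632+18·8·5=2352; k=2: 432+1512+18·3·5=2214; k=3: 1134+1820+18·13·5=4124; k=4: 3036+0+18·28·5=5556 → min 2214 | M2..M6: k=2: 0+1887+8·3·25=2487; k=3: 312+3445+8·13·25=6357; k=4: 1764+3500+8·28·25=10864; k=5: 1632+0+8·5·25=2632 → min 2487.
Length 6: M1..M6: k=1: 0+2487+18·8·25=6087; k=2: 432+1887+18·3·25=3669; k=3: 1134+3445+18·13·25=10429; k=4: 3036+3500+18·28·25=19136; k=5: 2214+0+18·5·25=4464 → min 3669.
Optimal order: ((M1 M2) (((M3 M4) M5) M6)) with cost 3669.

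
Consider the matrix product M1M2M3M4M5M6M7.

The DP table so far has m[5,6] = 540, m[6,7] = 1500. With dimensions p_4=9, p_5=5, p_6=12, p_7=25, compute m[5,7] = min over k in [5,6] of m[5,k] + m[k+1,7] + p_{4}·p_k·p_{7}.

m[5,7] = min over k∈[5,6] of m[5,k]+m[k+1,7]+p_{4}·p_k·p_{7}.
k=5: 0 + 1500 + 9·5·25 = 2625; k=6: 540 + 0 + 9·12·25 = 3240.
Minimum: 2625 at k=5.

2625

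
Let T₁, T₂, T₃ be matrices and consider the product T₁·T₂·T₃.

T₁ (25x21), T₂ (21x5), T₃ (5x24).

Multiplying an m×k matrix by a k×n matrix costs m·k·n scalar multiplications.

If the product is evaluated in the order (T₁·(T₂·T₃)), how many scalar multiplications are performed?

(T₂·T₃): 21×5 by 5×24 → 21×24, cost 21·5·24 = 2520
(T₁·(T₂·T₃)): 25×21 by 21×24 → 25×24, cost 25·21·24 = 12600; cumulative 15120
Total: 15120 scalar multiplications.

15120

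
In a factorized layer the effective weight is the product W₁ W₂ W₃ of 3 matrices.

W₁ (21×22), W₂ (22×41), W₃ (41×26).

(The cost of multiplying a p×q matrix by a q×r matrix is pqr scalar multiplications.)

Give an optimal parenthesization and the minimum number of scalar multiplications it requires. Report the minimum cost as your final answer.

35464

(W₁ (W₂ W₃)): cost 35464.
((W₁ W₂) W₃): cost 41328.
Optimal: (W₁ (W₂ W₃)) with cost 35464.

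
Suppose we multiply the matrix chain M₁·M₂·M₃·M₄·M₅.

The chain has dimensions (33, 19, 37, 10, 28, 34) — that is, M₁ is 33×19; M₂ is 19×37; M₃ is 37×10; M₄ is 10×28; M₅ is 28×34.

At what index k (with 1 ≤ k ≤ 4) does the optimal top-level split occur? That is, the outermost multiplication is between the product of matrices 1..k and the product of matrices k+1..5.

3

Adjacent pairs: M₁M₂ = 33·19·37 = 23199; M₂M₃ = 19·37·10 = 7030; M₃M₄ = 37·10·28 = 10360; M₄M₅ = 10·28·34 = 9520.
Length 3: M₁..M₃: k=1: 0+7030+33·19·10=13300; k=2: 23199+0+33·37·10=35409 → min 13300 | M₂..M₄: k=2: 0+10360+19·37·28=30044; k=3: 7030+0+19·10·28=12350 → min 12350 | M₃..M₅: k=3: 0+9520+37·10·34=22100; k=4: 10360+0+37·28·34=45584 → min 22100.
Length 4: M₁..M₄: k=1: 0+12350+33·19·28=29906; k=2: 23199+10360+33·37·28=67747; k=3: 13300+0+33·10·28=22540 → min 22540 | M₂..M₅: k=2: 0+22100+19·37·34=46002; k=3: 7030+9520+19·10·34=23010; k=4: 12350+0+19·28·34=30438 → min 23010.
Top-level splits: k=1: (M₁..M₁)·(M₂..M₅) → 0+23010+33·19·34 = 44328; k=2: (M₁..M₂)·(M₃..M₅) → 23199+22100+33·37·34 = 86813; k=3: (M₁..M₃)·(M₄..M₅) → 13300+9520+33·10·34 = 34040; k=4: (M₁..M₄)·(M₅..M₅) → 22540+0+33·28·34 = 53956.
Best split is after M₃, i.e. k = 3.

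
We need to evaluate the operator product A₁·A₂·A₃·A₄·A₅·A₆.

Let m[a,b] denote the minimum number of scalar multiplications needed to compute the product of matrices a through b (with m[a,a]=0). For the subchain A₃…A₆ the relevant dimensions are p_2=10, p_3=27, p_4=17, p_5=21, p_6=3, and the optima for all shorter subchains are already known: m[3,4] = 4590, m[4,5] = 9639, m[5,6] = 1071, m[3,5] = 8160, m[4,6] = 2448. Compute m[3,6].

m[3,6] = min over k∈[3,5] of m[3,k]+m[k+1,6]+p_{2}·p_k·p_{6}.
k=3: 0 + 2448 + 10·27·3 = 3258; k=4: 4590 + 1071 + 10·17·3 = 6171; k=5: 8160 + 0 + 10·21·3 = 8790.
Minimum: 3258 at k=3.

3258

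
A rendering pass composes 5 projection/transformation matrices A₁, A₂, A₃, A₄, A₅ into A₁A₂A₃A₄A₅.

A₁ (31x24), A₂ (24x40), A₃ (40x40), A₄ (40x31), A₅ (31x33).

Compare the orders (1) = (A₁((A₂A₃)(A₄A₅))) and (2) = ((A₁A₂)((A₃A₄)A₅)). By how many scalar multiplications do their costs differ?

Order (1) = (A₁((A₂A₃)(A₄A₅))): (A₂A₃): 24×40 by 40×40 → 24×40, cost 24·40·40 = 38400; (A₄A₅): 40×31 by 31×33 → 40×33, cost 40·31·33 = 40920; ((A₂A₃)(A₄A₅)): 24×40 by 40×33 → 24×33, cost 24·40·33 = 31680; cumulative 111000; (A₁((A₂A₃)(A₄A₅))): 31×24 by 24×33 → 31×33, cost 31·24·33 = 24552; cumulative 135552. Total 135552.
Order (2) = ((A₁A₂)((A₃A₄)A₅)): (A₁A₂): 31×24 by 24×40 → 31×40, cost 31·24·40 = 29760; (A₃A₄): 40×40 by 40×31 → 40×31, cost 40·40·31 = 49600; ((A₃A₄)A₅): 40×31 by 31×33 → 40×33, cost 40·31·33 = 40920; cumulative 90520; ((A₁A₂)((A₃A₄)A₅)): 31×40 by 40×33 → 31×33, cost 31·40·33 = 40920; cumulative 161200. Total 161200.
Difference: |135552 − 161200| = 25648.

25648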